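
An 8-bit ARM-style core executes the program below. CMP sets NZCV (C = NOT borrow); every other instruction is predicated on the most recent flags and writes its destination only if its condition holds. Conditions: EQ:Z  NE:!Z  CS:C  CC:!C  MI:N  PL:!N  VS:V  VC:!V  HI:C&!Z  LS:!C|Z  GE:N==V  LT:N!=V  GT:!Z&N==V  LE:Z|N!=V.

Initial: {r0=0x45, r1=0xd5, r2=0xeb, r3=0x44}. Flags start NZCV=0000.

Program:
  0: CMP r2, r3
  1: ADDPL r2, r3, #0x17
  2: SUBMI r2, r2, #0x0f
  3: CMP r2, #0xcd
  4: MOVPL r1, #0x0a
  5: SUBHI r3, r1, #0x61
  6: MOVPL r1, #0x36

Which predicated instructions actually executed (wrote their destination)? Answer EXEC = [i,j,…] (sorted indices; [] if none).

EXEC = [2,4,5,6]

[0] flags=1010 → (cmp)
[1] flags=1010 PL?F → skip
[2] flags=1010 MI?T → r2=0xdc
[3] flags=0010 → (cmp)
[4] flags=0010 PL?T → r1=0x0a
[5] flags=0010 HI?T → r3=0xa9
[6] flags=0010 PL?T → r1=0x36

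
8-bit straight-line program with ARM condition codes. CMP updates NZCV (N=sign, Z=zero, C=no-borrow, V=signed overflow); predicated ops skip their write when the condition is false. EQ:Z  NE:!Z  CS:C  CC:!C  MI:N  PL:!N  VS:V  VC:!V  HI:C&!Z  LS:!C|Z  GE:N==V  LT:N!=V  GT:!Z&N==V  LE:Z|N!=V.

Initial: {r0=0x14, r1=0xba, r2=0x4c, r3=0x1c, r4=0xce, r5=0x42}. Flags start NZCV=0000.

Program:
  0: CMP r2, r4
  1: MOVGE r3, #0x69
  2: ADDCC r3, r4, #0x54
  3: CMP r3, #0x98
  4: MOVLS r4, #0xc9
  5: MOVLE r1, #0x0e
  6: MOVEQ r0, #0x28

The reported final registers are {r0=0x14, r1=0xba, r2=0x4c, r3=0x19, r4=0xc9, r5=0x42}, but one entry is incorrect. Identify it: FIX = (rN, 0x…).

FIX = (r3, 0x22)

0: ✓ CMP  NZCV=0000
1: ✓ MOVGE  r3←0x69
2: ✓ ADDCC  r3←0x22
3: ✓ CMP  NZCV=1001
4: ✓ MOVLS  r4←0xc9
5: · MOVLE
6: · MOVEQ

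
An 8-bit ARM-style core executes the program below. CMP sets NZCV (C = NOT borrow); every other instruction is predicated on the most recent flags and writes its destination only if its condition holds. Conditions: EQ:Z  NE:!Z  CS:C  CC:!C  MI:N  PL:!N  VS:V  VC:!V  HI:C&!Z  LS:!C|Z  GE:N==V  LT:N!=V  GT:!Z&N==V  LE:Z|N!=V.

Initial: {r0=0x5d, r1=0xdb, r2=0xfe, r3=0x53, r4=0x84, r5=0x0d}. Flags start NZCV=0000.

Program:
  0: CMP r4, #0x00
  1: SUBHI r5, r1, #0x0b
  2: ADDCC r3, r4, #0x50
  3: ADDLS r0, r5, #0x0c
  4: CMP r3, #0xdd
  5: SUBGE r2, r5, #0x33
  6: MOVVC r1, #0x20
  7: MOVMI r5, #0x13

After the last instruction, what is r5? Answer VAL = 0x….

VAL = 0xd0

[0] flags=1010 → (cmp)
[1] flags=1010 HI?T → r5=0xd0
[2] flags=1010 CC?F → skip
[3] flags=1010 LS?F → skip
[4] flags=0000 → (cmp)
[5] flags=0000 GE?T → r2=0x9d
[6] flags=0000 VC?T → r1=0x20
[7] flags=0000 MI?F → skip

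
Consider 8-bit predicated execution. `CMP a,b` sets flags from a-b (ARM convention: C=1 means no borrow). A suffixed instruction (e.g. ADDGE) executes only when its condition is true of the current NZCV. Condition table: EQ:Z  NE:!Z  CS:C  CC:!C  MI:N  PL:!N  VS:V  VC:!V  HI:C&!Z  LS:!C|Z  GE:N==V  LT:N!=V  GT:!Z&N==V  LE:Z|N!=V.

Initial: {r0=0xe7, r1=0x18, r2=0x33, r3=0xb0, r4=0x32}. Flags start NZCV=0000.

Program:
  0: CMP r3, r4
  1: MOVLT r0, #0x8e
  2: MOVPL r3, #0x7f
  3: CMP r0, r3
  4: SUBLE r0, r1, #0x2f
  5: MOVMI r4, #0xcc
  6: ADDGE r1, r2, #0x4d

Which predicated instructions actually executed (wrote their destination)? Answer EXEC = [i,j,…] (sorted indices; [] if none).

EXEC = [1,2,4]

0: ✓ CMP  NZCV=0011
1: ✓ MOVLT  r0←0x8e
2: ✓ MOVPL  r3←0x7f
3: ✓ CMP  NZCV=0011
4: ✓ SUBLE  r0←0xe9
5: · MOVMI
6: · ADDGE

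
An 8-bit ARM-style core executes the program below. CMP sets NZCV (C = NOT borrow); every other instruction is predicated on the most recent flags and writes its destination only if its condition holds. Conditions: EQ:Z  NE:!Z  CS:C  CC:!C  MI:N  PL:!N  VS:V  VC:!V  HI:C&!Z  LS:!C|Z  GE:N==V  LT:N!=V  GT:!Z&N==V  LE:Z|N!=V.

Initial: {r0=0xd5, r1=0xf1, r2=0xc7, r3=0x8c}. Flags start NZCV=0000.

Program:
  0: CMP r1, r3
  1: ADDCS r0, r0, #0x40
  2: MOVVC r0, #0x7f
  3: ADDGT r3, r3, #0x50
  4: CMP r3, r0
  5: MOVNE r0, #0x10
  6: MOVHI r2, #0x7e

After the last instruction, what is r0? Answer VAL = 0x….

VAL = 0x10

[0] flags=0010 → (cmp)
[1] flags=0010 CS?T → r0=0x15
[2] flags=0010 VC?T → r0=0x7f
[3] flags=0010 GT?T → r3=0xdc
[4] flags=0011 → (cmp)
[5] flags=0011 NE?T → r0=0x10
[6] flags=0011 HI?T → r2=0x7e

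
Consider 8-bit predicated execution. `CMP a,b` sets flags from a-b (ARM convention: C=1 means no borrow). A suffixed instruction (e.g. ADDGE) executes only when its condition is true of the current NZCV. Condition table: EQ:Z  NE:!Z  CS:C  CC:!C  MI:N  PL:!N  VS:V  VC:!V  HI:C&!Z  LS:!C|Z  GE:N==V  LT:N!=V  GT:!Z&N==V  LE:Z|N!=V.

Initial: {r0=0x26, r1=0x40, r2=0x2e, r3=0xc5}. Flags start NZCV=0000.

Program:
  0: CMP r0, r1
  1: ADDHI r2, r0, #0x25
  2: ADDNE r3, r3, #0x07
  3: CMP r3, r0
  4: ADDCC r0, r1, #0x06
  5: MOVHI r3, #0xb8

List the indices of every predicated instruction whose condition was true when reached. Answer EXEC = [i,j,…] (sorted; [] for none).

[0] flags=1000 → (cmp)
[1] flags=1000 HI?F → skip
[2] flags=1000 NE?T → r3=0xcc
[3] flags=1010 → (cmp)
[4] flags=1010 CC?F → skip
[5] flags=1010 HI?T → r3=0xb8

EXEC = [2,5]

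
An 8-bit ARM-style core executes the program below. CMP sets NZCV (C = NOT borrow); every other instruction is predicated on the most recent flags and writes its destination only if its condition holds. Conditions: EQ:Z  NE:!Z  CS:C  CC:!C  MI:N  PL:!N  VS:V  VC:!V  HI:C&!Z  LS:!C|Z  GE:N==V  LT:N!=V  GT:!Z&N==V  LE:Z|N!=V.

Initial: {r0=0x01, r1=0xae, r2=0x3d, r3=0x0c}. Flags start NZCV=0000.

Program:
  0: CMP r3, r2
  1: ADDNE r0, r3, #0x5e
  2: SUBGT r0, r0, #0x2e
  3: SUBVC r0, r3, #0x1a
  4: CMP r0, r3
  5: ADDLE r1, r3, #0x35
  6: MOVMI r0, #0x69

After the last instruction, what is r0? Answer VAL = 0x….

VAL = 0x69

0: ✓ CMP  NZCV=1000
1: ✓ ADDNE  r0←0x6a
2: · SUBGT
3: ✓ SUBVC  r0←0xf2
4: ✓ CMP  NZCV=1010
5: ✓ ADDLE  r1←0x41
6: ✓ MOVMI  r0←0x69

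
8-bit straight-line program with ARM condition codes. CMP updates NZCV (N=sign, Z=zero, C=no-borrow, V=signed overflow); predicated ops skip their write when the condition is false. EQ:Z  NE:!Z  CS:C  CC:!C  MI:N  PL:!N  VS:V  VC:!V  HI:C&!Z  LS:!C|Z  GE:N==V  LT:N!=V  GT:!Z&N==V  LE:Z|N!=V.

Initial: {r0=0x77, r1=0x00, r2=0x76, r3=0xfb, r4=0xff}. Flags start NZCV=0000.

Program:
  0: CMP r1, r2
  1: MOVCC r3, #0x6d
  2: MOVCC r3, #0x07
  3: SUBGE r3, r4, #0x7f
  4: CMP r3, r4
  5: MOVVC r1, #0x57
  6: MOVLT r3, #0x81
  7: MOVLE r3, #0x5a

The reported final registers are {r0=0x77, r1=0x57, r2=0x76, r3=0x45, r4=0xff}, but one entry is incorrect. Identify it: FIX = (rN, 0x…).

FIX = (r3, 0x07)

[0] flags=1000 → (cmp)
[1] flags=1000 CC?T → r3=0x6d
[2] flags=1000 CC?T → r3=0x07
[3] flags=1000 GE?F → skip
[4] flags=0000 → (cmp)
[5] flags=0000 VC?T → r1=0x57
[6] flags=0000 LT?F → skip
[7] flags=0000 LE?F → skip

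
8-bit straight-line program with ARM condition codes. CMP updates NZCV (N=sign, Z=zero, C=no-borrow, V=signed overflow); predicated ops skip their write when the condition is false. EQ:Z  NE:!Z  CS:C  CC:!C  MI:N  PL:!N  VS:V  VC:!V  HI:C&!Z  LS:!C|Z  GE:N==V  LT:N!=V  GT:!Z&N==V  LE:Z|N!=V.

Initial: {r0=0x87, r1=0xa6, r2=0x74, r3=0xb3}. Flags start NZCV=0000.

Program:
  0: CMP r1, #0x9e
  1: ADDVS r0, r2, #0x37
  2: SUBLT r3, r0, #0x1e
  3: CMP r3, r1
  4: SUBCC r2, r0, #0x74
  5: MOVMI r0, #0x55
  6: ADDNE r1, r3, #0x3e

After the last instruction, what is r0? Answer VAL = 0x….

VAL = 0x87

[0] flags=0010 → (cmp)
[1] flags=0010 VS?F → skip
[2] flags=0010 LT?F → skip
[3] flags=0010 → (cmp)
[4] flags=0010 CC?F → skip
[5] flags=0010 MI?F → skip
[6] flags=0010 NE?T → r1=0xf1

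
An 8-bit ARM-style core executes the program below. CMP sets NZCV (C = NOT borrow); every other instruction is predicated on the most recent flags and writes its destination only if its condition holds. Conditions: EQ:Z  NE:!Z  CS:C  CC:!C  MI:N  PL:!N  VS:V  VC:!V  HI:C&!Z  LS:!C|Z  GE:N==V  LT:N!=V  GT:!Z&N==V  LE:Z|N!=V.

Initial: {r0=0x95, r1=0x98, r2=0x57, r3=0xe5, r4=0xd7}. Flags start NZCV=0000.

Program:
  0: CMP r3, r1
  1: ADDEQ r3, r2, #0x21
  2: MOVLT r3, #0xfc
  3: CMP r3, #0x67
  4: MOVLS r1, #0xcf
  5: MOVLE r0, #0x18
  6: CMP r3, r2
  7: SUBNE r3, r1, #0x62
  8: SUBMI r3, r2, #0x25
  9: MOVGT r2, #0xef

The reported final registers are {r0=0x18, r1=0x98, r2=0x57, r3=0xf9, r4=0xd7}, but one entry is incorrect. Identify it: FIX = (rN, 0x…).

FIX = (r3, 0x32)

0: ✓ CMP  NZCV=0010
1: · ADDEQ
2: · MOVLT
3: ✓ CMP  NZCV=0011
4: · MOVLS
5: ✓ MOVLE  r0←0x18
6: ✓ CMP  NZCV=1010
7: ✓ SUBNE  r3←0x36
8: ✓ SUBMI  r3←0x32
9: · MOVGT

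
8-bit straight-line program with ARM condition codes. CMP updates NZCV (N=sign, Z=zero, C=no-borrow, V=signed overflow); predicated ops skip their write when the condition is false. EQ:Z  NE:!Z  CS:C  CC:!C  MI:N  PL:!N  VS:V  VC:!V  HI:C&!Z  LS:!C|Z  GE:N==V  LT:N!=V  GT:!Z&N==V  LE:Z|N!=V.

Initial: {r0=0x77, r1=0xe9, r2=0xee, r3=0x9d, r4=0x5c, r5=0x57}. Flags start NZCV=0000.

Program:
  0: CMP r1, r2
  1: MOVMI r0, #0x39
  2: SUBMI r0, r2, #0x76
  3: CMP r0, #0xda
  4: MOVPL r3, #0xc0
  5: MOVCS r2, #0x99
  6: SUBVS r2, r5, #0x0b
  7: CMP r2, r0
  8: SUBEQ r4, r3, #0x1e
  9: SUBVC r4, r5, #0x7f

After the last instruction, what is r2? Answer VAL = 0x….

VAL = 0x4c

[0] flags=1000 → (cmp)
[1] flags=1000 MI?T → r0=0x39
[2] flags=1000 MI?T → r0=0x78
[3] flags=1001 → (cmp)
[4] flags=1001 PL?F → skip
[5] flags=1001 CS?F → skip
[6] flags=1001 VS?T → r2=0x4c
[7] flags=1000 → (cmp)
[8] flags=1000 EQ?F → skip
[9] flags=1000 VC?T → r4=0xd8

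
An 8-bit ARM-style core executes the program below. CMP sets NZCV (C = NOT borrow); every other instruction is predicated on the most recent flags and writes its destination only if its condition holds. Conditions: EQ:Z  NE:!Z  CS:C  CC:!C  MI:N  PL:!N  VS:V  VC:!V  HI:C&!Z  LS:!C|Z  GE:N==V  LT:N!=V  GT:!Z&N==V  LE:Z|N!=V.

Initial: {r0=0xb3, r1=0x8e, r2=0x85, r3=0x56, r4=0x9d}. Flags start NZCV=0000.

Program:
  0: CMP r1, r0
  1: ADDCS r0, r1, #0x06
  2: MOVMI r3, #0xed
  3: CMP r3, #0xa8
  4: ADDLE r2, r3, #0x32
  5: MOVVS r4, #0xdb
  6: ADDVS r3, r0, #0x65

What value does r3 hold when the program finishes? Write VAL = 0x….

[0] flags=1000 → (cmp)
[1] flags=1000 CS?F → skip
[2] flags=1000 MI?T → r3=0xed
[3] flags=0010 → (cmp)
[4] flags=0010 LE?F → skip
[5] flags=0010 VS?F → skip
[6] flags=0010 VS?F → skip

VAL = 0xed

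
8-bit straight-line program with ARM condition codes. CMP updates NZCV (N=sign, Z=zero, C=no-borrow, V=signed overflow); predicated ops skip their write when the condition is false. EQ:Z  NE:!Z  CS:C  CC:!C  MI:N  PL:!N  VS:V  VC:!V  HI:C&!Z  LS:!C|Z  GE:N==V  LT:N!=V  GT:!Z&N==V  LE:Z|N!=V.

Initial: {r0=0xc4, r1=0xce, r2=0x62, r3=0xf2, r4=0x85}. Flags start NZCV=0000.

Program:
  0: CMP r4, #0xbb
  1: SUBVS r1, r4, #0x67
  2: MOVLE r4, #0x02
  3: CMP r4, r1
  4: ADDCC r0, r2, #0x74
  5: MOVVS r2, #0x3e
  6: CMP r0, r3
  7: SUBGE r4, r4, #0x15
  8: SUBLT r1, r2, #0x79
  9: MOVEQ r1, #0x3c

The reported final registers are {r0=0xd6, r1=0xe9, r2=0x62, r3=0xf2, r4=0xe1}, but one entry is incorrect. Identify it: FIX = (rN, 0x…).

0: ✓ CMP  NZCV=1000
1: · SUBVS
2: ✓ MOVLE  r4←0x02
3: ✓ CMP  NZCV=0000
4: ✓ ADDCC  r0←0xd6
5: · MOVVS
6: ✓ CMP  NZCV=1000
7: · SUBGE
8: ✓ SUBLT  r1←0xe9
9: · MOVEQ

FIX = (r4, 0x02)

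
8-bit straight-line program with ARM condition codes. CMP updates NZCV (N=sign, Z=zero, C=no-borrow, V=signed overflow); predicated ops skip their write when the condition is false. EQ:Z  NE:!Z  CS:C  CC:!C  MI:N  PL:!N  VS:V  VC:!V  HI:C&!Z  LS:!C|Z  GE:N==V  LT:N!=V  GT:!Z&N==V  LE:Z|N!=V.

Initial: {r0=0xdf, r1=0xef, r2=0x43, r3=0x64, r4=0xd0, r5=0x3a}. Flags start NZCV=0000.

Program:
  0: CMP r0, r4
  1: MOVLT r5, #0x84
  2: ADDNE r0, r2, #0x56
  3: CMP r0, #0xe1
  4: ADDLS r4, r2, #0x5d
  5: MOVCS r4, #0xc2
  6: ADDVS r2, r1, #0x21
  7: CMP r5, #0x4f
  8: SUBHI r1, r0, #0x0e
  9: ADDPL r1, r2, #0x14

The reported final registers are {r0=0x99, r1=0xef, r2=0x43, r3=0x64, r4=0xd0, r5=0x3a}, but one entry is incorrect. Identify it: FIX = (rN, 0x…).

0: ✓ CMP  NZCV=0010
1: · MOVLT
2: ✓ ADDNE  r0←0x99
3: ✓ CMP  NZCV=1000
4: ✓ ADDLS  r4←0xa0
5: · MOVCS
6: · ADDVS
7: ✓ CMP  NZCV=1000
8: · SUBHI
9: · ADDPL

FIX = (r4, 0xa0)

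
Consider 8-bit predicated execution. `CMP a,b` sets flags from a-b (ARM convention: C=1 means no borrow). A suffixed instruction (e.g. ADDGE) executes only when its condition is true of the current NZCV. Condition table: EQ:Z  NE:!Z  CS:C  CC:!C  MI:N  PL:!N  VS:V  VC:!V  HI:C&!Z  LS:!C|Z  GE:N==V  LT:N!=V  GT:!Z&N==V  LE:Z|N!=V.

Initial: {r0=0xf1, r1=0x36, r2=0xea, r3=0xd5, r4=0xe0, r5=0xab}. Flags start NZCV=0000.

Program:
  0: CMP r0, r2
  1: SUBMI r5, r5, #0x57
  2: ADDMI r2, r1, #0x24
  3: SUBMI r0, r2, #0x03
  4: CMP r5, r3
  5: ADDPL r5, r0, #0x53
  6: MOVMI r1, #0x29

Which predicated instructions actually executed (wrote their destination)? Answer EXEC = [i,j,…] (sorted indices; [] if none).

[0] flags=0010 → (cmp)
[1] flags=0010 MI?F → skip
[2] flags=0010 MI?F → skip
[3] flags=0010 MI?F → skip
[4] flags=1000 → (cmp)
[5] flags=1000 PL?F → skip
[6] flags=1000 MI?T → r1=0x29

EXEC = [6]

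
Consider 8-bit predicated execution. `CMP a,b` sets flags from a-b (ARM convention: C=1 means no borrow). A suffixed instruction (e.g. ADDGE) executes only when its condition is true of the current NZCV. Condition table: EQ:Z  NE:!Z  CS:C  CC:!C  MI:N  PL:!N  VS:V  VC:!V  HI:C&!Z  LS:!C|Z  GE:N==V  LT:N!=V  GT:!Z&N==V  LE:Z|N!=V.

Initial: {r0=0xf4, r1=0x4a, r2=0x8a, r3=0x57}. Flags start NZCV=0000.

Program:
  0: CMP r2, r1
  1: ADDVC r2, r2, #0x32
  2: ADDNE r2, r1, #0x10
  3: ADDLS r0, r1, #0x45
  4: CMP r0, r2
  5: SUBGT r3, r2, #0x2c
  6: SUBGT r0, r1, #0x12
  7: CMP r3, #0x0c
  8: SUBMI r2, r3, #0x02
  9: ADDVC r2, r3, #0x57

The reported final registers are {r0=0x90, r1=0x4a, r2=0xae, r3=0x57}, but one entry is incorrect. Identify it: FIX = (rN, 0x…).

FIX = (r0, 0xf4)

[0] flags=0011 → (cmp)
[1] flags=0011 VC?F → skip
[2] flags=0011 NE?T → r2=0x5a
[3] flags=0011 LS?F → skip
[4] flags=1010 → (cmp)
[5] flags=1010 GT?F → skip
[6] flags=1010 GT?F → skip
[7] flags=0010 → (cmp)
[8] flags=0010 MI?F → skip
[9] flags=0010 VC?T → r2=0xae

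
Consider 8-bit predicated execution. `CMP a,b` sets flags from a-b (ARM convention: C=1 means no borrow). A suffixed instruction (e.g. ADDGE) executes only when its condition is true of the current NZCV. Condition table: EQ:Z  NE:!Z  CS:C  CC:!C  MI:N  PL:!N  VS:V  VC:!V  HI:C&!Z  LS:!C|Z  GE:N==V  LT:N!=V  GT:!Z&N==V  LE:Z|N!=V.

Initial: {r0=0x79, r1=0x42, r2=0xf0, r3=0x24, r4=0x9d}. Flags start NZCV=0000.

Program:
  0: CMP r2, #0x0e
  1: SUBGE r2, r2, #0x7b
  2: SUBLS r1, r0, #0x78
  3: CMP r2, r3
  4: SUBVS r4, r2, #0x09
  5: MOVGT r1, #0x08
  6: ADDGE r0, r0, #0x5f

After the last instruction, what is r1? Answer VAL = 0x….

[0] flags=1010 → (cmp)
[1] flags=1010 GE?F → skip
[2] flags=1010 LS?F → skip
[3] flags=1010 → (cmp)
[4] flags=1010 VS?F → skip
[5] flags=1010 GT?F → skip
[6] flags=1010 GE?F → skip

VAL = 0x42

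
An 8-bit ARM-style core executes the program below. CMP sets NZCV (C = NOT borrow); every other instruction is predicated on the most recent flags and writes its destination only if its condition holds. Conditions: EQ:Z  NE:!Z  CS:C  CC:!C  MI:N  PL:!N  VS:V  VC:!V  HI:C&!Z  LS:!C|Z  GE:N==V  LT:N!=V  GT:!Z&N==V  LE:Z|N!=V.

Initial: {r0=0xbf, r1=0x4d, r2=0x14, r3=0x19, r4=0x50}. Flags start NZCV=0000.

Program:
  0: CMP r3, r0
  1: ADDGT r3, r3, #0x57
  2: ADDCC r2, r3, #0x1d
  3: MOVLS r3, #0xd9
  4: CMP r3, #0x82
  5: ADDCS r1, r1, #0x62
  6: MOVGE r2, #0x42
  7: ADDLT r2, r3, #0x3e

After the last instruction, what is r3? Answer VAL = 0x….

[0] flags=0000 → (cmp)
[1] flags=0000 GT?T → r3=0x70
[2] flags=0000 CC?T → r2=0x8d
[3] flags=0000 LS?T → r3=0xd9
[4] flags=0010 → (cmp)
[5] flags=0010 CS?T → r1=0xaf
[6] flags=0010 GE?T → r2=0x42
[7] flags=0010 LT?F → skip

VAL = 0xd9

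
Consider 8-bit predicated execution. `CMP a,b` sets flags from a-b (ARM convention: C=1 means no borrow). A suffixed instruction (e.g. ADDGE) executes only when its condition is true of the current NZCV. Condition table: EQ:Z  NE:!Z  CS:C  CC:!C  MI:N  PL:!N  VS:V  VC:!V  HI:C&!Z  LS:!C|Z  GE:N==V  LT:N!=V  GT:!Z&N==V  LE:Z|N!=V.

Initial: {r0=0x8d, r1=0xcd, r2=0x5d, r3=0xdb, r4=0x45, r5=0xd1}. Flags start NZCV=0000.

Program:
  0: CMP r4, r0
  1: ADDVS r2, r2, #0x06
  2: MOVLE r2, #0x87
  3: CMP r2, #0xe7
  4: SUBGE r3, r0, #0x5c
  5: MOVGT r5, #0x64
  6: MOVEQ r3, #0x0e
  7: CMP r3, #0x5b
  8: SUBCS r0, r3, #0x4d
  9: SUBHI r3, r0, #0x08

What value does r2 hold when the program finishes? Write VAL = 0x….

VAL = 0x63

0: ✓ CMP  NZCV=1001
1: ✓ ADDVS  r2←0x63
2: · MOVLE
3: ✓ CMP  NZCV=0000
4: ✓ SUBGE  r3←0x31
5: ✓ MOVGT  r5←0x64
6: · MOVEQ
7: ✓ CMP  NZCV=1000
8: · SUBCS
9: · SUBHI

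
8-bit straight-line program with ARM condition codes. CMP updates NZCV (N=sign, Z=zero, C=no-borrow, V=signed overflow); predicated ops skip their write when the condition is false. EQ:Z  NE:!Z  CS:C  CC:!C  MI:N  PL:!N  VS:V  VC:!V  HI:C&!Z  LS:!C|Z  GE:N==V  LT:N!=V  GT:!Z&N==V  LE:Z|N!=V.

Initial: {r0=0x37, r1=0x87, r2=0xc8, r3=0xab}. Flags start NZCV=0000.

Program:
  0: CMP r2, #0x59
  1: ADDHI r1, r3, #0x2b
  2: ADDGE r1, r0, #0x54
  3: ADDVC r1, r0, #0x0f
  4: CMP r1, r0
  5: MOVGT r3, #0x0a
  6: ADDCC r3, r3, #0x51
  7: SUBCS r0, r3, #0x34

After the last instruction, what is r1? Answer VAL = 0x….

VAL = 0xd6

[0] flags=0011 → (cmp)
[1] flags=0011 HI?T → r1=0xd6
[2] flags=0011 GE?F → skip
[3] flags=0011 VC?F → skip
[4] flags=1010 → (cmp)
[5] flags=1010 GT?F → skip
[6] flags=1010 CC?F → skip
[7] flags=1010 CS?T → r0=0x77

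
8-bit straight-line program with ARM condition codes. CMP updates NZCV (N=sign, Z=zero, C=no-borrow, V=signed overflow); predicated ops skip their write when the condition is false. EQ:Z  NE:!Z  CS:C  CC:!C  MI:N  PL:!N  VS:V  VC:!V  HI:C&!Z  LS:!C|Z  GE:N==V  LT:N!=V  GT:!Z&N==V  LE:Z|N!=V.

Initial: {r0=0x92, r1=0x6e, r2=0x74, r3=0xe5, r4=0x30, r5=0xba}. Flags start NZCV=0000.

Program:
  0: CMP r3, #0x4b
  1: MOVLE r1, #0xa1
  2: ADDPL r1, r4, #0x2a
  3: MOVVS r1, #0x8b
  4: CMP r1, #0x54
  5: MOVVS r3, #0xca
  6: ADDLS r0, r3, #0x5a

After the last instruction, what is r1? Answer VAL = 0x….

VAL = 0xa1

0: ✓ CMP  NZCV=1010
1: ✓ MOVLE  r1←0xa1
2: · ADDPL
3: · MOVVS
4: ✓ CMP  NZCV=0011
5: ✓ MOVVS  r3←0xca
6: · ADDLS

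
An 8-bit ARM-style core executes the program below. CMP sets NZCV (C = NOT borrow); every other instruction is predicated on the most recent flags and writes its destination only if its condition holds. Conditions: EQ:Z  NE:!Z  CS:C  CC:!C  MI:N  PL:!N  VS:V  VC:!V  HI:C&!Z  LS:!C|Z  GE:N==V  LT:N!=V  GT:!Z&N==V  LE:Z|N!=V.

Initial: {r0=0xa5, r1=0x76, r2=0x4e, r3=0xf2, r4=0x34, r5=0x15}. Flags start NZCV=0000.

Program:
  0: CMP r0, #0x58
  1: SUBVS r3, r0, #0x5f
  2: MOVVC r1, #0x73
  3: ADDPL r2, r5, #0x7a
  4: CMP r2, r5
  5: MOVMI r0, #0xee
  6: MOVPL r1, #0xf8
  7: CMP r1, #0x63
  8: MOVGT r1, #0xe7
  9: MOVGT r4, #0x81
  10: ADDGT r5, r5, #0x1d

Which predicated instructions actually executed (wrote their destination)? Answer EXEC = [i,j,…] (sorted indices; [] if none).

EXEC = [1,3,6]

0: ✓ CMP  NZCV=0011
1: ✓ SUBVS  r3←0x46
2: · MOVVC
3: ✓ ADDPL  r2←0x8f
4: ✓ CMP  NZCV=0011
5: · MOVMI
6: ✓ MOVPL  r1←0xf8
7: ✓ CMP  NZCV=1010
8: · MOVGT
9: · MOVGT
10: · ADDGT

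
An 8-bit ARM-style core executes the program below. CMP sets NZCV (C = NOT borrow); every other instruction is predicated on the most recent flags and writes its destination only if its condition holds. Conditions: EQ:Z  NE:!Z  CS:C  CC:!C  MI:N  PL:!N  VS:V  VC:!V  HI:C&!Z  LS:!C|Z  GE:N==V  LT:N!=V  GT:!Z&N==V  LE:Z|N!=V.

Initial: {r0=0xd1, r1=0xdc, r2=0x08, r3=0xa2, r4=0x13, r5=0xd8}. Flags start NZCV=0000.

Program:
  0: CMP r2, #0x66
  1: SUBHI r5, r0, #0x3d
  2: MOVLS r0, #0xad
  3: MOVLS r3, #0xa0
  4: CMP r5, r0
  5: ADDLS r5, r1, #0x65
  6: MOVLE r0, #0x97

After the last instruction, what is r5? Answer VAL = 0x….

0: ✓ CMP  NZCV=1000
1: · SUBHI
2: ✓ MOVLS  r0←0xad
3: ✓ MOVLS  r3←0xa0
4: ✓ CMP  NZCV=0010
5: · ADDLS
6: · MOVLE

VAL = 0xd8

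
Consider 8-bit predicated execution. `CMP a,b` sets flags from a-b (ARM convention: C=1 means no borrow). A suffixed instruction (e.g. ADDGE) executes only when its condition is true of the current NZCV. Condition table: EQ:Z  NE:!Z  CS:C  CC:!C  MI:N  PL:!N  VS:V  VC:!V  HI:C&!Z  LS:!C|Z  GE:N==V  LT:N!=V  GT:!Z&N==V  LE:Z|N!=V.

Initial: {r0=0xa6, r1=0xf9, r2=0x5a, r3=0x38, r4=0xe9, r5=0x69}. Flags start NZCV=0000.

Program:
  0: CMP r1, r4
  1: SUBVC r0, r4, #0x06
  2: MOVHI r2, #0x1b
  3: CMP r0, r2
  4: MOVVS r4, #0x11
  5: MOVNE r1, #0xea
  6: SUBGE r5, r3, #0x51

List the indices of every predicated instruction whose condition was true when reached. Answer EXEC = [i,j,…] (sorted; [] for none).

EXEC = [1,2,5]

[0] flags=0010 → (cmp)
[1] flags=0010 VC?T → r0=0xe3
[2] flags=0010 HI?T → r2=0x1b
[3] flags=1010 → (cmp)
[4] flags=1010 VS?F → skip
[5] flags=1010 NE?T → r1=0xea
[6] flags=1010 GE?F → skip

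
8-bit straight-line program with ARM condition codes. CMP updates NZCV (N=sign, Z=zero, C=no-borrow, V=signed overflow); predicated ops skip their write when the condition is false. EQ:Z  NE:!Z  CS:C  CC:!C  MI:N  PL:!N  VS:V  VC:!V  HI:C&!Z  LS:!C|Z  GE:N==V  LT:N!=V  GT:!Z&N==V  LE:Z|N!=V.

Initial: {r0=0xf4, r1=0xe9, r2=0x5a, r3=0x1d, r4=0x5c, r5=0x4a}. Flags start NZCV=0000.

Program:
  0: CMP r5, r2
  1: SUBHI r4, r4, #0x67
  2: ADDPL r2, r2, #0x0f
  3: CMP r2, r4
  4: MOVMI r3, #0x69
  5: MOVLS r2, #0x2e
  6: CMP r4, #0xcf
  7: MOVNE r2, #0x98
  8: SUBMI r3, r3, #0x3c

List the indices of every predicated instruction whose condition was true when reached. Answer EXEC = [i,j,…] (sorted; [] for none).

0: ✓ CMP  NZCV=1000
1: · SUBHI
2: · ADDPL
3: ✓ CMP  NZCV=1000
4: ✓ MOVMI  r3←0x69
5: ✓ MOVLS  r2←0x2e
6: ✓ CMP  NZCV=1001
7: ✓ MOVNE  r2←0x98
8: ✓ SUBMI  r3←0x2d

EXEC = [4,5,7,8]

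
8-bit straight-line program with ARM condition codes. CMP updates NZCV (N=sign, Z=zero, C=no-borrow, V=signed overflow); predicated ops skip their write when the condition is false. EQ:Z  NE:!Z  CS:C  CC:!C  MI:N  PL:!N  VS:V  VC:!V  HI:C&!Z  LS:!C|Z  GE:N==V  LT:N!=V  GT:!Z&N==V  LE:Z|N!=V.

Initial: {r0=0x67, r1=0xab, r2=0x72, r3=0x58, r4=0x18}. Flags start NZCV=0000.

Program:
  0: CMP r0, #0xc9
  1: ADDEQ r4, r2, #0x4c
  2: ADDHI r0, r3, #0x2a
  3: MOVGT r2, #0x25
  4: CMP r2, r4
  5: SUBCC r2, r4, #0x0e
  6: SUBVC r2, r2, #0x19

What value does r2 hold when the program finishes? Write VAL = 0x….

VAL = 0x0c

0: ✓ CMP  NZCV=1001
1: · ADDEQ
2: · ADDHI
3: ✓ MOVGT  r2←0x25
4: ✓ CMP  NZCV=0010
5: · SUBCC
6: ✓ SUBVC  r2←0x0c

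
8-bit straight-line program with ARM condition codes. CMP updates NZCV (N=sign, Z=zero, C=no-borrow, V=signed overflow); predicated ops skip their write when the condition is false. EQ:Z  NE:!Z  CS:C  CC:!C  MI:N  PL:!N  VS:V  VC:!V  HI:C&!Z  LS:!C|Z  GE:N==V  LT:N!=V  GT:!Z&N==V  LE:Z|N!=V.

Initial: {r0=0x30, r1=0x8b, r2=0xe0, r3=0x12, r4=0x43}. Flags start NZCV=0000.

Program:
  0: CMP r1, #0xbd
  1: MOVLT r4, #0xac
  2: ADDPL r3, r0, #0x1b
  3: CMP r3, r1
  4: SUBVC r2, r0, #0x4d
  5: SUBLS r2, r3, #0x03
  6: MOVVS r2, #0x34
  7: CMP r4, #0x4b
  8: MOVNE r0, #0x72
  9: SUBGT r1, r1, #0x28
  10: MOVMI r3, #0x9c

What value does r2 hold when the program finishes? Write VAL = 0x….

VAL = 0x34

[0] flags=1000 → (cmp)
[1] flags=1000 LT?T → r4=0xac
[2] flags=1000 PL?F → skip
[3] flags=1001 → (cmp)
[4] flags=1001 VC?F → skip
[5] flags=1001 LS?T → r2=0x0f
[6] flags=1001 VS?T → r2=0x34
[7] flags=0011 → (cmp)
[8] flags=0011 NE?T → r0=0x72
[9] flags=0011 GT?F → skip
[10] flags=0011 MI?F → skip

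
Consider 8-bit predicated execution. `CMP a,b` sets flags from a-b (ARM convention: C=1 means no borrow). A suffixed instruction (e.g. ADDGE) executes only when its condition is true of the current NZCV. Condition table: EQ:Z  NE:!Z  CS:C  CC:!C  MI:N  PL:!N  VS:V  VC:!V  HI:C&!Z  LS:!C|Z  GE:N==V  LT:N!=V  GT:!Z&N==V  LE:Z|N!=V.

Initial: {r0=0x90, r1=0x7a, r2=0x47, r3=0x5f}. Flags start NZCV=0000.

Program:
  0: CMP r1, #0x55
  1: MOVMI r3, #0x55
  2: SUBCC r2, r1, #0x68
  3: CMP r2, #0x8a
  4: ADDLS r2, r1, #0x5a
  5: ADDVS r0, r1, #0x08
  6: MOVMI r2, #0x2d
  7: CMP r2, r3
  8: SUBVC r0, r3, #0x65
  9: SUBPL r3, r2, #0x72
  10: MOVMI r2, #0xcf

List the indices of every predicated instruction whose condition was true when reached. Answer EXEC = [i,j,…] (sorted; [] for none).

EXEC = [4,5,6,8,10]

[0] flags=0010 → (cmp)
[1] flags=0010 MI?F → skip
[2] flags=0010 CC?F → skip
[3] flags=1001 → (cmp)
[4] flags=1001 LS?T → r2=0xd4
[5] flags=1001 VS?T → r0=0x82
[6] flags=1001 MI?T → r2=0x2d
[7] flags=1000 → (cmp)
[8] flags=1000 VC?T → r0=0xfa
[9] flags=1000 PL?F → skip
[10] flags=1000 MI?T → r2=0xcf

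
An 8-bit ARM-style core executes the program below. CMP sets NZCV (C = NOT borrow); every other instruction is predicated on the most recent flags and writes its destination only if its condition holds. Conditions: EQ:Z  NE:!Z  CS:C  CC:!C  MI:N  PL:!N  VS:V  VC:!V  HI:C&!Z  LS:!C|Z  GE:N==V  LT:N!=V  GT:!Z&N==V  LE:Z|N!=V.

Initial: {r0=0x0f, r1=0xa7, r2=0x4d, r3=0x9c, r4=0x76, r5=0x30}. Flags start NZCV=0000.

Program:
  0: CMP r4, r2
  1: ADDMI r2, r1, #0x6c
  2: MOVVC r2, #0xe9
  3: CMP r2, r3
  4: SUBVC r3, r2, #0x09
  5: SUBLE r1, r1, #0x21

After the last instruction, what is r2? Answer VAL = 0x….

0: ✓ CMP  NZCV=0010
1: · ADDMI
2: ✓ MOVVC  r2←0xe9
3: ✓ CMP  NZCV=0010
4: ✓ SUBVC  r3←0xe0
5: · SUBLE

VAL = 0xe9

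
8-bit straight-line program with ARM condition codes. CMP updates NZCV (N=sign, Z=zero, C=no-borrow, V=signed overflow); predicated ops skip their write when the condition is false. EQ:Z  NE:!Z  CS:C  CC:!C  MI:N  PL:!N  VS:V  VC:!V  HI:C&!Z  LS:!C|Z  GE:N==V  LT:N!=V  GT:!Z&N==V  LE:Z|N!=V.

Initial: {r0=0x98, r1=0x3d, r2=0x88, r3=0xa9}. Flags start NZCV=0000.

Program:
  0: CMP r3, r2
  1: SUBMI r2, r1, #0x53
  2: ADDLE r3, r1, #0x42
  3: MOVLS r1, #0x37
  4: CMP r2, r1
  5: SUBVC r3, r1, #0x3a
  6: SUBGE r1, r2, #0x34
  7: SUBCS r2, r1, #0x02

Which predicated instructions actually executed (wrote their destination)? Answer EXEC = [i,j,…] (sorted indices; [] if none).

EXEC = [7]

[0] flags=0010 → (cmp)
[1] flags=0010 MI?F → skip
[2] flags=0010 LE?F → skip
[3] flags=0010 LS?F → skip
[4] flags=0011 → (cmp)
[5] flags=0011 VC?F → skip
[6] flags=0011 GE?F → skip
[7] flags=0011 CS?T → r2=0x3b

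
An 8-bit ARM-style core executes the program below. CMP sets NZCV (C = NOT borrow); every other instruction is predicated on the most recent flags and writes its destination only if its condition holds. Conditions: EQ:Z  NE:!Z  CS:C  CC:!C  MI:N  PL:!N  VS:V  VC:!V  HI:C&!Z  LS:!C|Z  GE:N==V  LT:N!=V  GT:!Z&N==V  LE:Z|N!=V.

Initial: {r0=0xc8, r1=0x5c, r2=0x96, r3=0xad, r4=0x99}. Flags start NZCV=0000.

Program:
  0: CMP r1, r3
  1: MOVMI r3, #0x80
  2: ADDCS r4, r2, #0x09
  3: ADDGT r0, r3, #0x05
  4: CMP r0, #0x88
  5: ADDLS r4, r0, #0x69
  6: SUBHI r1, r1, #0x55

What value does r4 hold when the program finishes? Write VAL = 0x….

VAL = 0xee

0: ✓ CMP  NZCV=1001
1: ✓ MOVMI  r3←0x80
2: · ADDCS
3: ✓ ADDGT  r0←0x85
4: ✓ CMP  NZCV=1000
5: ✓ ADDLS  r4←0xee
6: · SUBHI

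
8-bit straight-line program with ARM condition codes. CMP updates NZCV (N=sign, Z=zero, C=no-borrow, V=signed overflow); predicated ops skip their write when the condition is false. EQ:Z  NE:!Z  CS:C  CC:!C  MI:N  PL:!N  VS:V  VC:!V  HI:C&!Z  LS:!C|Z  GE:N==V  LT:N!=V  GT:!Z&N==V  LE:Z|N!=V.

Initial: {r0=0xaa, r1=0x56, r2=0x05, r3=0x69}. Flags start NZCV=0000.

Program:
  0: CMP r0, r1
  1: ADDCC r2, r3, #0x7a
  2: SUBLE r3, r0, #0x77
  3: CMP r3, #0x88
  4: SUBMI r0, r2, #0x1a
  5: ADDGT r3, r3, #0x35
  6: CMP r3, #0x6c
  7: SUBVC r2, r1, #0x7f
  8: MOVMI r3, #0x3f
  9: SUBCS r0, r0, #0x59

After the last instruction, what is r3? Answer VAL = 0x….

VAL = 0x3f

0: ✓ CMP  NZCV=0011
1: · ADDCC
2: ✓ SUBLE  r3←0x33
3: ✓ CMP  NZCV=1001
4: ✓ SUBMI  r0←0xeb
5: ✓ ADDGT  r3←0x68
6: ✓ CMP  NZCV=1000
7: ✓ SUBVC  r2←0xd7
8: ✓ MOVMI  r3←0x3f
9: · SUBCS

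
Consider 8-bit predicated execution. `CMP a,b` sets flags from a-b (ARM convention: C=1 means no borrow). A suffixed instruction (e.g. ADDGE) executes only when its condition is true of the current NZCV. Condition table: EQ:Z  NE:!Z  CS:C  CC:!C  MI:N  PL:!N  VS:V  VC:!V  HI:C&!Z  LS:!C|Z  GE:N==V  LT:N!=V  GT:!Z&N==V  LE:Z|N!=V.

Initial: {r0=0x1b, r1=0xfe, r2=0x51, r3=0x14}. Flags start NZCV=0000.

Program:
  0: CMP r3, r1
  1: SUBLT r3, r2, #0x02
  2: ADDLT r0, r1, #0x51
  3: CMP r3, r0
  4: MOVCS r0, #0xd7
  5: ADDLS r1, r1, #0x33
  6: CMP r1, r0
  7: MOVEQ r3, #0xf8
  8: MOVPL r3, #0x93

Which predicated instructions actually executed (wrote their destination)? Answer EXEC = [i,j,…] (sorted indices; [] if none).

EXEC = [5,8]

[0] flags=0000 → (cmp)
[1] flags=0000 LT?F → skip
[2] flags=0000 LT?F → skip
[3] flags=1000 → (cmp)
[4] flags=1000 CS?F → skip
[5] flags=1000 LS?T → r1=0x31
[6] flags=0010 → (cmp)
[7] flags=0010 EQ?F → skip
[8] flags=0010 PL?T → r3=0x93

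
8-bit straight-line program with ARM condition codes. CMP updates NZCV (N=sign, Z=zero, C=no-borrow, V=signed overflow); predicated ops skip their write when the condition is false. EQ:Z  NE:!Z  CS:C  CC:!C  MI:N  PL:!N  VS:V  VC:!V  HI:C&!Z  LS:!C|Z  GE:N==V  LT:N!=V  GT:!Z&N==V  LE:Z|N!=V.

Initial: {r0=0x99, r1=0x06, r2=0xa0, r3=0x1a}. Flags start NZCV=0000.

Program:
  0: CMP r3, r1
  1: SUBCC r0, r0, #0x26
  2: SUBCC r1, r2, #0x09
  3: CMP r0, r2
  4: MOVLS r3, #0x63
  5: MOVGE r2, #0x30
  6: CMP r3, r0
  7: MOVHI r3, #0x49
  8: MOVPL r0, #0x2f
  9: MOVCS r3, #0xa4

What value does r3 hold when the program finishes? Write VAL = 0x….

0: ✓ CMP  NZCV=0010
1: · SUBCC
2: · SUBCC
3: ✓ CMP  NZCV=1000
4: ✓ MOVLS  r3←0x63
5: · MOVGE
6: ✓ CMP  NZCV=1001
7: · MOVHI
8: · MOVPL
9: · MOVCS

VAL = 0x63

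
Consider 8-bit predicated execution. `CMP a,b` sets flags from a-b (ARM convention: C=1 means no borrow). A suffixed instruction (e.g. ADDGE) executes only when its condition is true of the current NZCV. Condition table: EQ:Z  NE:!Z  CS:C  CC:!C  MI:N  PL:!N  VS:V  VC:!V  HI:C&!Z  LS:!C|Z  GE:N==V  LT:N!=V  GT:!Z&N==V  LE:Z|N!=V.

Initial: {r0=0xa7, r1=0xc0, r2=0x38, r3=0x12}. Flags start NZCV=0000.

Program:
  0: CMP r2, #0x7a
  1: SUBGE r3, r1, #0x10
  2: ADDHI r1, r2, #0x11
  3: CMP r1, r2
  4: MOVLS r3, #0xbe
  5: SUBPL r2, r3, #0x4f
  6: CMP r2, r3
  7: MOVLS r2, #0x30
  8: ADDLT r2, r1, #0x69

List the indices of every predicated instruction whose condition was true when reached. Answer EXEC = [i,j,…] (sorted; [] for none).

[0] flags=1000 → (cmp)
[1] flags=1000 GE?F → skip
[2] flags=1000 HI?F → skip
[3] flags=1010 → (cmp)
[4] flags=1010 LS?F → skip
[5] flags=1010 PL?F → skip
[6] flags=0010 → (cmp)
[7] flags=0010 LS?F → skip
[8] flags=0010 LT?F → skip

EXEC = []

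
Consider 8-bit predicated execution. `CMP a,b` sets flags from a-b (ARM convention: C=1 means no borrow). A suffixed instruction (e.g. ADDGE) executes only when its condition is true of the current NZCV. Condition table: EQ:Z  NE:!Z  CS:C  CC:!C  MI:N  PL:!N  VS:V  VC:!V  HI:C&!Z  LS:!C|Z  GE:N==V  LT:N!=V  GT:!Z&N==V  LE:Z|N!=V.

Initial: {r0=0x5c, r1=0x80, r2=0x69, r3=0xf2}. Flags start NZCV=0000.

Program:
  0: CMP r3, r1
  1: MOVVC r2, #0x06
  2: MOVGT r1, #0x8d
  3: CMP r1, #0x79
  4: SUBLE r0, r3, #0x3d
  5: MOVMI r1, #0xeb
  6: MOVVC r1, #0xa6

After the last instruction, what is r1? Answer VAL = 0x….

0: ✓ CMP  NZCV=0010
1: ✓ MOVVC  r2←0x06
2: ✓ MOVGT  r1←0x8d
3: ✓ CMP  NZCV=0011
4: ✓ SUBLE  r0←0xb5
5: · MOVMI
6: · MOVVC

VAL = 0x8d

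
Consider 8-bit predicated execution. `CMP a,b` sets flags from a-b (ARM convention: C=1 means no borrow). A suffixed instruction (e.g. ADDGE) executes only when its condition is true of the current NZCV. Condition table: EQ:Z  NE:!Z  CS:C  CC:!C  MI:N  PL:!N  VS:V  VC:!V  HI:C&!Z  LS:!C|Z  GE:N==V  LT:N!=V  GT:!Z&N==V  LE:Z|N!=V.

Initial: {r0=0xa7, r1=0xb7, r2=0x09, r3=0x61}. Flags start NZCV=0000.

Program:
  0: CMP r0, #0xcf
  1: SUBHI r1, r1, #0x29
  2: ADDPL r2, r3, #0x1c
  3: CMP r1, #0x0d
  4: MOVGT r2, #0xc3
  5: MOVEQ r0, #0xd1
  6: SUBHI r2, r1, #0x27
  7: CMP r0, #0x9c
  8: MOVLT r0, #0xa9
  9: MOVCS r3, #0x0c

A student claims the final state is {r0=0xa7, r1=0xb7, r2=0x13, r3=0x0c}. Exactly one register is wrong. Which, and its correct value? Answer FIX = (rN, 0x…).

[0] flags=1000 → (cmp)
[1] flags=1000 HI?F → skip
[2] flags=1000 PL?F → skip
[3] flags=1010 → (cmp)
[4] flags=1010 GT?F → skip
[5] flags=1010 EQ?F → skip
[6] flags=1010 HI?T → r2=0x90
[7] flags=0010 → (cmp)
[8] flags=0010 LT?F → skip
[9] flags=0010 CS?T → r3=0x0c

FIX = (r2, 0x90)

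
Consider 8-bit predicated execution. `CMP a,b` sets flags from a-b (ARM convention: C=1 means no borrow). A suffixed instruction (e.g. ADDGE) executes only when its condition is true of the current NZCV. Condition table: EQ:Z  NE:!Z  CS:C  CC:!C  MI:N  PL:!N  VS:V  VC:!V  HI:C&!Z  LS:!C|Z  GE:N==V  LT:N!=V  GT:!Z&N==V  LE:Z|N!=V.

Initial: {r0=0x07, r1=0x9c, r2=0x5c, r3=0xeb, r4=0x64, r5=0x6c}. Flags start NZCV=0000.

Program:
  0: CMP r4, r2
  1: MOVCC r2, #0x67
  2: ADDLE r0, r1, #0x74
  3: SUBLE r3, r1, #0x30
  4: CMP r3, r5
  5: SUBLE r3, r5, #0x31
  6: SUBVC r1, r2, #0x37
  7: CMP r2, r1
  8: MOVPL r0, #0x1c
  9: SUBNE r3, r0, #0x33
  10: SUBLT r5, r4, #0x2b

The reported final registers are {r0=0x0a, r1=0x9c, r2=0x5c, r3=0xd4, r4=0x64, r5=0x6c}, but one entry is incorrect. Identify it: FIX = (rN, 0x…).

0: ✓ CMP  NZCV=0010
1: · MOVCC
2: · ADDLE
3: · SUBLE
4: ✓ CMP  NZCV=0011
5: ✓ SUBLE  r3←0x3b
6: · SUBVC
7: ✓ CMP  NZCV=1001
8: · MOVPL
9: ✓ SUBNE  r3←0xd4
10: · SUBLT

FIX = (r0, 0x07)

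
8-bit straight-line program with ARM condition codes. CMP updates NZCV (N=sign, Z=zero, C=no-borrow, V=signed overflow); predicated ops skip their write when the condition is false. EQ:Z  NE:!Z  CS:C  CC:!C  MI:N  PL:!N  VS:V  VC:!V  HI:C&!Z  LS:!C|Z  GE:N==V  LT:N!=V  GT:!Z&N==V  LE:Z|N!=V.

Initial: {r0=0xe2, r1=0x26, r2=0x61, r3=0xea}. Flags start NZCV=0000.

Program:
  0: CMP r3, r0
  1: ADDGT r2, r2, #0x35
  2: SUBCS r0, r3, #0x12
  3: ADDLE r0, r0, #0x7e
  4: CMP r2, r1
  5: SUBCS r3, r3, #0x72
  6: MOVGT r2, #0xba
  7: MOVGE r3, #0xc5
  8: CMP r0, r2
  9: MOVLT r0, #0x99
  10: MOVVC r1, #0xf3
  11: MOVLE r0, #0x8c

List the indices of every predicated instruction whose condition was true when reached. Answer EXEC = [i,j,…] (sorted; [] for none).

EXEC = [1,2,5,10]

0: ✓ CMP  NZCV=0010
1: ✓ ADDGT  r2←0x96
2: ✓ SUBCS  r0←0xd8
3: · ADDLE
4: ✓ CMP  NZCV=0011
5: ✓ SUBCS  r3←0x78
6: · MOVGT
7: · MOVGE
8: ✓ CMP  NZCV=0010
9: · MOVLT
10: ✓ MOVVC  r1←0xf3
11: · MOVLE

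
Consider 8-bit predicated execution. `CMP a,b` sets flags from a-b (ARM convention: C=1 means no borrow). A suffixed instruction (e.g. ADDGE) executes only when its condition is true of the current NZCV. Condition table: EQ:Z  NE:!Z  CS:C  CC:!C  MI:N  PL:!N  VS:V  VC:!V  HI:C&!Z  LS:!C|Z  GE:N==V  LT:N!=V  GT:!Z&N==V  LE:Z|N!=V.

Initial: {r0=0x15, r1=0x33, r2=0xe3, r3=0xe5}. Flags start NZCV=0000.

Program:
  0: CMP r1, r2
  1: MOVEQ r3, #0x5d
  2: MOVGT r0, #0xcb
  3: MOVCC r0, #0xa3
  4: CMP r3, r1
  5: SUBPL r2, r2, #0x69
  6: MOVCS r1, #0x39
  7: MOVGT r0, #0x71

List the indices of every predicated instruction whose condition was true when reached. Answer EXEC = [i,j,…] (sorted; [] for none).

EXEC = [2,3,6]

[0] flags=0000 → (cmp)
[1] flags=0000 EQ?F → skip
[2] flags=0000 GT?T → r0=0xcb
[3] flags=0000 CC?T → r0=0xa3
[4] flags=1010 → (cmp)
[5] flags=1010 PL?F → skip
[6] flags=1010 CS?T → r1=0x39
[7] flags=1010 GT?F → skip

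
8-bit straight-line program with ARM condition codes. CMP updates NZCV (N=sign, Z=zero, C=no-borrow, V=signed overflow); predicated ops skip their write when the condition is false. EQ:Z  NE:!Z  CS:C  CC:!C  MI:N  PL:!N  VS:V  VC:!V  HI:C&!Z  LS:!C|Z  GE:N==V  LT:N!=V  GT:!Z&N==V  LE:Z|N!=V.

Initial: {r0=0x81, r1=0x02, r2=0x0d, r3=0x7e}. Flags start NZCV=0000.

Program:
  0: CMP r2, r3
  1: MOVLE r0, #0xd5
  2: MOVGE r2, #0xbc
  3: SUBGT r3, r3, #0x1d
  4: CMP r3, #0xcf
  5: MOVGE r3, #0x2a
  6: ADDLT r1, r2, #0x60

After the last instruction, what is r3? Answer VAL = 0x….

[0] flags=1000 → (cmp)
[1] flags=1000 LE?T → r0=0xd5
[2] flags=1000 GE?F → skip
[3] flags=1000 GT?F → skip
[4] flags=1001 → (cmp)
[5] flags=1001 GE?T → r3=0x2a
[6] flags=1001 LT?F → skip

VAL = 0x2a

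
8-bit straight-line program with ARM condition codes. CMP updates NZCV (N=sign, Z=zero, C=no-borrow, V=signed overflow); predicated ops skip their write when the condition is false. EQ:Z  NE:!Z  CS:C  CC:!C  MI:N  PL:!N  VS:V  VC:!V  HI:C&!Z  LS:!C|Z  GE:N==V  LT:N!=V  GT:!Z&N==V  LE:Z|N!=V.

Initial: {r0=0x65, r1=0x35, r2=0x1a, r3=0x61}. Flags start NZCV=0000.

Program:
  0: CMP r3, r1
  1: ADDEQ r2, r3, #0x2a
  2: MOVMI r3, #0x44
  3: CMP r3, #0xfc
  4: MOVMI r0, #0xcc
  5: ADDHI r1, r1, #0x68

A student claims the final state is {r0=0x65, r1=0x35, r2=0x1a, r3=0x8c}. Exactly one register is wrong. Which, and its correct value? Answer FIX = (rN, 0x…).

FIX = (r3, 0x61)

0: ✓ CMP  NZCV=0010
1: · ADDEQ
2: · MOVMI
3: ✓ CMP  NZCV=0000
4: · MOVMI
5: · ADDHI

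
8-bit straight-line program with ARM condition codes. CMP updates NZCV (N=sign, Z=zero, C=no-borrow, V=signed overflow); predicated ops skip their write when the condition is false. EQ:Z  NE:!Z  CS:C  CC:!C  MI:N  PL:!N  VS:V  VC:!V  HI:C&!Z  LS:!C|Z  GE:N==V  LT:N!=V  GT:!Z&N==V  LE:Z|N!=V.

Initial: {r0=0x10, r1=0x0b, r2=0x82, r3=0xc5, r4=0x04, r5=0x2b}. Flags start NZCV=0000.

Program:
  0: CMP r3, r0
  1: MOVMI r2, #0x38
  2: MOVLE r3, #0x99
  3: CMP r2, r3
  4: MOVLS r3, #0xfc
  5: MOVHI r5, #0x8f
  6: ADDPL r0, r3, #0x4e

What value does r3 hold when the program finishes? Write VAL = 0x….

[0] flags=1010 → (cmp)
[1] flags=1010 MI?T → r2=0x38
[2] flags=1010 LE?T → r3=0x99
[3] flags=1001 → (cmp)
[4] flags=1001 LS?T → r3=0xfc
[5] flags=1001 HI?F → skip
[6] flags=1001 PL?F → skip

VAL = 0xfc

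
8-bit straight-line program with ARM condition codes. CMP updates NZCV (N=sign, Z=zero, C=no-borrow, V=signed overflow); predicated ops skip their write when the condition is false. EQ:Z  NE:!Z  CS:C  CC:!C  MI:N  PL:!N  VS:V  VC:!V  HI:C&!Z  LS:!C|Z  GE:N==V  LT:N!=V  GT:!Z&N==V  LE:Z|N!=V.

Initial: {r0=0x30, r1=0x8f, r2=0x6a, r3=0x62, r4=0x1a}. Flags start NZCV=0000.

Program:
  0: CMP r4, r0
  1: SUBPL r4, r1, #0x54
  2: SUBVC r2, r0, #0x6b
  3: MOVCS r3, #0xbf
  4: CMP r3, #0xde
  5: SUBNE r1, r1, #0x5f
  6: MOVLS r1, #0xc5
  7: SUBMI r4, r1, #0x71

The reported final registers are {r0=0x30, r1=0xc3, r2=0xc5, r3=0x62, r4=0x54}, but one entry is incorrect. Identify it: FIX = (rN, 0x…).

0: ✓ CMP  NZCV=1000
1: · SUBPL
2: ✓ SUBVC  r2←0xc5
3: · MOVCS
4: ✓ CMP  NZCV=1001
5: ✓ SUBNE  r1←0x30
6: ✓ MOVLS  r1←0xc5
7: ✓ SUBMI  r4←0x54

FIX = (r1, 0xc5)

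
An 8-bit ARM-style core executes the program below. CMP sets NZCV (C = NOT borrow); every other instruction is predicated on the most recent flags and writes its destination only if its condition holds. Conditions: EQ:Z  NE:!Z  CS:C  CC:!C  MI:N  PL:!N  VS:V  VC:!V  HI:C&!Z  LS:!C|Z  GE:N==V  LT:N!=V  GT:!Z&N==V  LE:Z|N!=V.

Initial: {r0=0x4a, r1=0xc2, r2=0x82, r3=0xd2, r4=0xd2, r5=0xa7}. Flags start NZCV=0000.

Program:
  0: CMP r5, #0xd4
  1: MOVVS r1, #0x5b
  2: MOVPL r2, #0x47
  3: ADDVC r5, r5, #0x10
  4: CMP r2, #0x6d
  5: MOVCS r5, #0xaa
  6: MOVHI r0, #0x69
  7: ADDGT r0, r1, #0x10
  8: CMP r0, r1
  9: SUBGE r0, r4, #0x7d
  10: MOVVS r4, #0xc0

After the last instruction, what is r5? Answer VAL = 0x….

[0] flags=1000 → (cmp)
[1] flags=1000 VS?F → skip
[2] flags=1000 PL?F → skip
[3] flags=1000 VC?T → r5=0xb7
[4] flags=0011 → (cmp)
[5] flags=0011 CS?T → r5=0xaa
[6] flags=0011 HI?T → r0=0x69
[7] flags=0011 GT?F → skip
[8] flags=1001 → (cmp)
[9] flags=1001 GE?T → r0=0x55
[10] flags=1001 VS?T → r4=0xc0

VAL = 0xaa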